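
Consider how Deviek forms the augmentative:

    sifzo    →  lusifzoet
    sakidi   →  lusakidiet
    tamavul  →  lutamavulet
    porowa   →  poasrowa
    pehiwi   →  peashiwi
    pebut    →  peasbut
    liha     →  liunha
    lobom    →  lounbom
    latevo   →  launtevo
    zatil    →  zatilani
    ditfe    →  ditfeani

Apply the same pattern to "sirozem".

"sirozem" begins with s-. The stems beginning with s- (sifzo → lusifzoet, sakidi → lusakidiet) add lu- … -et around the stem.
The other patterns: stems beginning with p- insert -as- after the first vowel; stems beginning with l- insert -un- after the first vowel; stems beginning with d- or z- add -ani.
So sirozem → lusirozemet.

lusirozemet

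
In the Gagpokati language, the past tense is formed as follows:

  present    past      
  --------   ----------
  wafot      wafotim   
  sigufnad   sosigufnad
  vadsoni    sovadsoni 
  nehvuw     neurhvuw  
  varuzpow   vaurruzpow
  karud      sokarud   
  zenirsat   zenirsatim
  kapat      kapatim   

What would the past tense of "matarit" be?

nehvuw and karud both have last vowel 'u' yet inflect differently (neurhvuw, sokarud), so the last vowel is not what conditions the rule; the final letter is.
"matarit" ends in -t. The stems ending in -t (zenirsat → zenirsatim, kapat → kapatim, wafot → wafotim) add -im.
So matarit → mataritim.

mataritim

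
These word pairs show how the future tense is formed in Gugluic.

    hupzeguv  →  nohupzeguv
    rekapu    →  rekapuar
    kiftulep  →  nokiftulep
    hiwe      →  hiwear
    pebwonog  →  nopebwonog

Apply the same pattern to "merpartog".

kiftulep and hiwe both have last vowel 'e' yet inflect differently (nokiftulep, hiwear), so the last vowel is not what conditions the rule; whether the stem ends in a vowel or a consonant is.
"merpartog" ends in a consonant. The stems ending in a consonant (kiftulep → nokiftulep, hupzeguv → nohupzeguv, pebwonog → nopebwonog) add the prefix no-.
The other pattern: stems ending in a vowel add -ar.
So merpartog → nomerpartog.

nomerpartog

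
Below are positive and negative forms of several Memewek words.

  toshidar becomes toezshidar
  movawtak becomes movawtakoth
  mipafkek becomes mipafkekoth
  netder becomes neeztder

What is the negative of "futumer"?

movawtak and toshidar both have last vowel 'a' yet inflect differently (movawtakoth, toezshidar), so the last vowel is not what conditions the rule; the final letter is.
"futumer" ends in -r. The stems ending in -r (toshidar → toezshidar, netder → neeztder) insert -ez- after the first vowel.
The other pattern: stems ending in -k add -oth.
So futumer → fueztumer.

fueztumer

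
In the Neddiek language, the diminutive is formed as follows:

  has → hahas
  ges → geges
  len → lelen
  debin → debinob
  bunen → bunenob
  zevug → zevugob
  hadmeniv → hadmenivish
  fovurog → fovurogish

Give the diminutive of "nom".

"nom" has 1 vowel. The stems with 1 vowel (has → hahas, ges → geges, len → lelen) repeat the first consonant+vowel as a prefix.
So nom → nonom.

nonom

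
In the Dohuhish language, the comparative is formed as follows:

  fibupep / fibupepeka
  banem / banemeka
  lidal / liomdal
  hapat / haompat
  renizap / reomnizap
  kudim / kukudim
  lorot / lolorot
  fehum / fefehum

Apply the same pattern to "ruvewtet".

ruvewteteka

fibupep and renizap both end in -p yet inflect differently (fibupepeka, reomnizap), so the final letter is not what conditions the rule; the last vowel is.
"ruvewtet" has last vowel 'e'. The stems whose last vowel is 'e' (fibupep → fibupepeka, banem → banemeka) add -eka.
So ruvewtet → ruvewteteka.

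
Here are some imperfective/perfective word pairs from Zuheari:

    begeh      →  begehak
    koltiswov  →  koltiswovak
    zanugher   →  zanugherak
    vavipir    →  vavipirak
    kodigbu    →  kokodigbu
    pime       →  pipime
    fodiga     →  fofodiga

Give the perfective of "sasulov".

begeh and pime both have last vowel 'e' yet inflect differently (begehak, pipime), so the last vowel is not what conditions the rule; whether the stem ends in a vowel or a consonant is.
"sasulov" ends in a consonant. The stems ending in a consonant (begeh → begehak, koltiswov → koltiswovak, zanugher → zanugherak) add -ak.
So sasulov → sasulovak.

sasulovak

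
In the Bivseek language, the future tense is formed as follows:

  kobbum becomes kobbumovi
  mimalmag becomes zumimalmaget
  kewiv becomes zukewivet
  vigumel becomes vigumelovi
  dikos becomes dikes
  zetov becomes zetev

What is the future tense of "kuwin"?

"kuwin" has last vowel 'i'. The one such stem in the data (kewiv → zukewivet) adds zu- … -et around the stem, so the same rule applies.
The other patterns: stems whose last vowel is 'o' change the last vowel to 'e'; stems whose last vowel is 'e' or 'u' add -ovi.
So kuwin → zukuwinet.

zukuwinet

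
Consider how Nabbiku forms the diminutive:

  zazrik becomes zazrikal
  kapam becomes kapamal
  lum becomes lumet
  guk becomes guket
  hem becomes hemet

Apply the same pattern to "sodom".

sodomal

kapam and lum both end in -m yet inflect differently (kapamal, lumet), so the final letter is not what conditions the rule; the number of vowels is.
"sodom" has 2 vowels. The stems with 2 vowels (zazrik → zazrikal, kapam → kapamal) add -al.
The other pattern: stems with 1 vowel add -et.
So sodom → sodomal.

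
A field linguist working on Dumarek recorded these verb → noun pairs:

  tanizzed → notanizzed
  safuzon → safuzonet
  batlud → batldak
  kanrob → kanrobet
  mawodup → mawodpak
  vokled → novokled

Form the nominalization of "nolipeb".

nonolipeb

vokled and batlud both end in -d yet inflect differently (novokled, batldak), so the final letter is not what conditions the rule; the last vowel is.
"nolipeb" has last vowel 'e'. The stems whose last vowel is 'e' (vokled → novokled, tanizzed → notanizzed) add the prefix no-.
So nolipeb → nonolipeb.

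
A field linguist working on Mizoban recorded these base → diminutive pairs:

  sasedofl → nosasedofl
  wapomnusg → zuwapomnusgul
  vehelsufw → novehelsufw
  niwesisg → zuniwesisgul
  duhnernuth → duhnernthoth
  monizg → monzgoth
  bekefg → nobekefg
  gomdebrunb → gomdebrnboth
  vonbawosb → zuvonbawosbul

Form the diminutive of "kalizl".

kalzloth

bekefg and niwesisg both end in -g yet inflect differently (nobekefg, zuniwesisgul), so the final letter is not what conditions the rule; the second-to-last letter is.
"kalizl" has second-to-last letter 'z'. The one such stem in the data (monizg → monzgoth) deletes the last vowel and adds -oth (as do gomdebrunb, duhnernuth), so the same rule applies.
So kalizl → kalzloth.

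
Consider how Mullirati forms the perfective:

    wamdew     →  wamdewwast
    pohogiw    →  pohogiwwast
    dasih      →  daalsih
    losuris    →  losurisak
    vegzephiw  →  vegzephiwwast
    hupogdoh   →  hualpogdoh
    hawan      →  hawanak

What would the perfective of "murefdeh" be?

dasih and pohogiw both have last vowel 'i' yet inflect differently (daalsih, pohogiwwast), so the last vowel is not what conditions the rule; the final letter is.
"murefdeh" ends in -h. The stems ending in -h (hupogdoh → hualpogdoh, dasih → daalsih) insert -al- after the first vowel.
The other patterns: stems ending in -w double the final consonant and add -ast; stems ending in -n or -s add -ak.
So murefdeh → mualrefdeh.

mualrefdeh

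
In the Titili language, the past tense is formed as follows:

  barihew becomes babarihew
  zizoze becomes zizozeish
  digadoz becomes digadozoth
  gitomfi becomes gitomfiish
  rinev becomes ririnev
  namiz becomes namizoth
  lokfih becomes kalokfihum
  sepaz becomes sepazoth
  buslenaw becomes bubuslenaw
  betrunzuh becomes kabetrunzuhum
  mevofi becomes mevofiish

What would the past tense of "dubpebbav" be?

namiz and gitomfi both have last vowel 'i' yet inflect differently (namizoth, gitomfiish), so the last vowel is not what conditions the rule; the final letter is.
"dubpebbav" ends in -v. The one such stem in the data (rinev → ririnev) repeats the first consonant+vowel as a prefix (as do buslenaw, barihew), so the same rule applies.
So dubpebbav → dudubpebbav.

dudubpebbav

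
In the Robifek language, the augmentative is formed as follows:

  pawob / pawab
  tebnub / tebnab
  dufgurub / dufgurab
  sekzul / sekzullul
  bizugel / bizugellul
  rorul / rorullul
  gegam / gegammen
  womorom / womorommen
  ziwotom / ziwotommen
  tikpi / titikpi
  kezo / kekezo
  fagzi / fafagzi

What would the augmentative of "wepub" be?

tebnub and sekzul both have last vowel 'u' yet inflect differently (tebnab, sekzullul), so the last vowel is not what conditions the rule; the final letter is.
"wepub" ends in -b. The stems ending in -b (pawob → pawab, tebnub → tebnab, dufgurub → dufgurab) change the last vowel to 'a'.
So wepub → wepab.

wepab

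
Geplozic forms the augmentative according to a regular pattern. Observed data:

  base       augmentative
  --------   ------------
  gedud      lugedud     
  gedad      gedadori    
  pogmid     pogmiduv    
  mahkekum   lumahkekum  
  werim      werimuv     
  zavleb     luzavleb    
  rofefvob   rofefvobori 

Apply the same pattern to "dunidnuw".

ludunidnuw

"dunidnuw" has last vowel 'u'. The stems whose last vowel is 'u' (gedud → lugedud, mahkekum → lumahkekum) add the prefix lu-.
So dunidnuw → ludunidnuw.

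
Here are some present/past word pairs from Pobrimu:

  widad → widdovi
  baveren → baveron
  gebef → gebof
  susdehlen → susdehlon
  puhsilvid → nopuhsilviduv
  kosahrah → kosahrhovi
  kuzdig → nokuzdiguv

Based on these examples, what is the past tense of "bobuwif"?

nobobuwifuv

puhsilvid and widad both end in -d yet inflect differently (nopuhsilviduv, widdovi), so the final letter is not what conditions the rule; the last vowel is.
"bobuwif" has last vowel 'i'. The stems whose last vowel is 'i' (kuzdig → nokuzdiguv, puhsilvid → nopuhsilviduv) add no- … -uv around the stem.
The other patterns: stems whose last vowel is 'e' change the last vowel to 'o'; stems whose last vowel is 'a' delete the last vowel and add -ovi.
So bobuwif → nobobuwifuv.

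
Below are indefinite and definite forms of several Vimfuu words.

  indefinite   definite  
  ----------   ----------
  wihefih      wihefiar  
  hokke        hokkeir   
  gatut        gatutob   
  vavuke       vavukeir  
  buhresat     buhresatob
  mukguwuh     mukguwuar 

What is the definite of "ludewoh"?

ludewoar

mukguwuh and gatut both have last vowel 'u' yet inflect differently (mukguwuar, gatutob), so the last vowel is not what conditions the rule; the final letter is.
"ludewoh" ends in -h. The stems ending in -h (mukguwuh → mukguwuar, wihefih → wihefiar) drop the final letter and add -ar.
The other patterns: stems ending in -e add -ir; stems ending in -t add -ob.
So ludewoh → ludewoar.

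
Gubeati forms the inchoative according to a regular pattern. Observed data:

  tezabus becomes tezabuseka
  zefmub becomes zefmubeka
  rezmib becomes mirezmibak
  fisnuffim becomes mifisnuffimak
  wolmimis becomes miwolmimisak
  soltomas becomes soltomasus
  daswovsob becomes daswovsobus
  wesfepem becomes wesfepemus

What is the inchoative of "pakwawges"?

pakwawgesus

"pakwawges" has last vowel 'e'. The one such stem in the data (wesfepem → wesfepemus) adds -us, so the same rule applies.
The other patterns: stems whose last vowel is 'u' add -eka; stems whose last vowel is 'i' add mi- … -ak around the stem.
So pakwawges → pakwawgesus.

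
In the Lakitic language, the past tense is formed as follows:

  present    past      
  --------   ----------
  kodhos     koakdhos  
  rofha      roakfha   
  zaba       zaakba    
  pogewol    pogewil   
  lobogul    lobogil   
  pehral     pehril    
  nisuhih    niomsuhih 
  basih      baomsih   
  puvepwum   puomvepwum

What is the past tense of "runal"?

runil

kodhos and pogewol both have last vowel 'o' yet inflect differently (koakdhos, pogewil), so the last vowel is not what conditions the rule; the final letter is.
"runal" ends in -l. The stems ending in -l (pogewol → pogewil, lobogul → lobogil, pehral → pehril) change the last vowel to 'i'.
So runal → runil.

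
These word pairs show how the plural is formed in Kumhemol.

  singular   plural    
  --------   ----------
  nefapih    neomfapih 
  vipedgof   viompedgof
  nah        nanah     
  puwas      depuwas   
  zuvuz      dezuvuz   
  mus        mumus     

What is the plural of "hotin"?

dehotin

"hotin" has 2 vowels. The stems with 2 vowels (zuvuz → dezuvuz, puwas → depuwas) add the prefix de-.
The other patterns: stems with 1 vowel repeat the first consonant+vowel as a prefix; stems with 3 vowels insert -om- after the first vowel.
So hotin → dehotin.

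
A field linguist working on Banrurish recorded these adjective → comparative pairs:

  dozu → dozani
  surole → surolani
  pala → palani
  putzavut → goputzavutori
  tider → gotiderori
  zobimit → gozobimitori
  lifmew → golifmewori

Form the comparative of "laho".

"laho" ends in a vowel. The stems ending in a vowel (dozu → dozani, surole → surolani, pala → palani) drop the final letter and add -ani.
The other pattern: stems ending in a consonant add go- … -ori around the stem.
So laho → lahani.

lahani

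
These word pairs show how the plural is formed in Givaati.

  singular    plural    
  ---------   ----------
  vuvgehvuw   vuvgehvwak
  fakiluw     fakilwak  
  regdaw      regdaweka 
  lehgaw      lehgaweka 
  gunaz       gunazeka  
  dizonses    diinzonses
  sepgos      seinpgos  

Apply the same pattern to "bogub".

bogbak

vuvgehvuw and regdaw both end in -w yet inflect differently (vuvgehvwak, regdaweka), so the final letter is not what conditions the rule; the last vowel is.
"bogub" has last vowel 'u'. The stems whose last vowel is 'u' (vuvgehvuw → vuvgehvwak, fakiluw → fakilwak) delete the last vowel and add -ak.
The other patterns: stems whose last vowel is 'a' add -eka; stems whose last vowel is 'e' or 'o' insert -in- after the first vowel.
So bogub → bogbak.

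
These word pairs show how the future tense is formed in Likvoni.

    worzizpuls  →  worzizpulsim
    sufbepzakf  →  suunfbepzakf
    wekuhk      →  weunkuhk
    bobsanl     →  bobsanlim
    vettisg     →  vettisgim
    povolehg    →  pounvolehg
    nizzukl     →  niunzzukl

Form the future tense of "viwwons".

viwwonsim

povolehg and vettisg both end in -g yet inflect differently (pounvolehg, vettisgim), so the final letter is not what conditions the rule; the second-to-last letter is.
"viwwons" has second-to-last letter 'n'. The one such stem in the data (bobsanl → bobsanlim) adds -im, so the same rule applies.
So viwwons → viwwonsim.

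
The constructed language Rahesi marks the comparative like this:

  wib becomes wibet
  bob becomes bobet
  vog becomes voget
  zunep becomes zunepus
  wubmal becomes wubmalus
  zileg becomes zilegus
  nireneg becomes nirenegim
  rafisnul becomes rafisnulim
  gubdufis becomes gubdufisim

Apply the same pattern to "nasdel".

nasdelus

"nasdel" has 2 vowels. The stems with 2 vowels (zunep → zunepus, wubmal → wubmalus, zileg → zilegus) add -us.
The other patterns: stems with 1 vowel add -et; stems with 3 vowels add -im.
So nasdel → nasdelus.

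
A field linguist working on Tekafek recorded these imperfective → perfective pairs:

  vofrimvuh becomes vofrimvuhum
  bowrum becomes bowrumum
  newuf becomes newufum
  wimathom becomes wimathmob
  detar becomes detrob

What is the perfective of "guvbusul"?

bowrum and wimathom both end in -m yet inflect differently (bowrumum, wimathmob), so the final letter is not what conditions the rule; the last vowel is.
"guvbusul" has last vowel 'u'. The stems whose last vowel is 'u' (vofrimvuh → vofrimvuhum, bowrum → bowrumum, newuf → newufum) add -um.
So guvbusul → guvbusulum.

guvbusulum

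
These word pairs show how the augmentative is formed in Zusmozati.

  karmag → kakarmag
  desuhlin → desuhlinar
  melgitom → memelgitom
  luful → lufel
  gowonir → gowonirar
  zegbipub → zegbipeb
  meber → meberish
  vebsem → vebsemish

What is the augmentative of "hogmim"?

vebsem and melgitom both end in -m yet inflect differently (vebsemish, memelgitom), so the final letter is not what conditions the rule; the last vowel is.
"hogmim" has last vowel 'i'. The stems whose last vowel is 'i' (desuhlin → desuhlinar, gowonir → gowonirar) add -ar.
The other patterns: stems whose last vowel is 'e' add -ish; stems whose last vowel is 'u' change the last vowel to 'e'; stems whose last vowel is 'a' or 'o' repeat the first consonant+vowel as a prefix.
So hogmim → hogmimar.

hogmimar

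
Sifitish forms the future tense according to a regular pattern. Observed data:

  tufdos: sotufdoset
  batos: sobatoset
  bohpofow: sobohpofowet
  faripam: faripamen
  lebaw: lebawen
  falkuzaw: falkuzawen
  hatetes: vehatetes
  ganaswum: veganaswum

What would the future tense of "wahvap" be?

wahvapen

"wahvap" has last vowel 'a'. The stems whose last vowel is 'a' (faripam → faripamen, lebaw → lebawen, falkuzaw → falkuzawen) add -en.
The other patterns: stems whose last vowel is 'o' add so- … -et around the stem; stems whose last vowel is 'e' or 'u' add the prefix ve-.
So wahvap → wahvapen.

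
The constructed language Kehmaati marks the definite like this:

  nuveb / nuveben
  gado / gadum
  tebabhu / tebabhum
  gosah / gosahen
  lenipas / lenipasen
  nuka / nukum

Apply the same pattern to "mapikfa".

nuka and gosah both have last vowel 'a' yet inflect differently (nukum, gosahen), so the last vowel is not what conditions the rule; whether the stem ends in a vowel or a consonant is.
"mapikfa" ends in a vowel. The stems ending in a vowel (gado → gadum, tebabhu → tebabhum, nuka → nukum) drop the final letter and add -um.
The other pattern: stems ending in a consonant add -en.
So mapikfa → mapikfum.

mapikfum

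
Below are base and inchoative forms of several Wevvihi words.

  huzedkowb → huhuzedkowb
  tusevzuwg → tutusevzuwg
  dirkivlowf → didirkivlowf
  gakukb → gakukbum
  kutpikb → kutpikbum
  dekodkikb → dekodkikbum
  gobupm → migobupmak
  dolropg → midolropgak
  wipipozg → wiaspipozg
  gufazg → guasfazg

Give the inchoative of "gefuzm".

geasfuzm

huzedkowb and gakukb both end in -b yet inflect differently (huhuzedkowb, gakukbum), so the final letter is not what conditions the rule; the second-to-last letter is.
"gefuzm" has second-to-last letter 'z'. The stems whose second-to-last letter is 'z' (wipipozg → wiaspipozg, gufazg → guasfazg) insert -as- after the first vowel.
The other patterns: stems whose second-to-last letter is 'w' repeat the first consonant+vowel as a prefix; stems whose second-to-last letter is 'k' add -um; stems whose second-to-last letter is 'p' add mi- … -ak around the stem.
So gefuzm → geasfuzm.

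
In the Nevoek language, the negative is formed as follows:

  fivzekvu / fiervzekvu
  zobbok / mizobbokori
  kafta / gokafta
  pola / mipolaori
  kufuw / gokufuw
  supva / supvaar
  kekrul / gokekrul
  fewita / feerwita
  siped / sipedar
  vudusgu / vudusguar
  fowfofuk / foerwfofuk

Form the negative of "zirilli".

fewita and kafta both end in -a yet inflect differently (feerwita, gokafta), so the final letter is not what conditions the rule; the first letter is.
"zirilli" begins with z-. The one such stem in the data (zobbok → mizobbokori) adds mi- … -ori around the stem, so the same rule applies.
So zirilli → mizirilliori.

mizirilliori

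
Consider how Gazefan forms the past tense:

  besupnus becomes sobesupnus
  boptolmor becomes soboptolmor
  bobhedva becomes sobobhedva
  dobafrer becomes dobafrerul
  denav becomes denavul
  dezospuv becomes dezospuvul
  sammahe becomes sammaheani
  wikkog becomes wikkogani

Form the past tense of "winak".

winakani

"winak" begins with w-. The one such stem in the data (wikkog → wikkogani) adds -ani, so the same rule applies.
The other patterns: stems beginning with b- add the prefix so-; stems beginning with d- add -ul.
So winak → winakani.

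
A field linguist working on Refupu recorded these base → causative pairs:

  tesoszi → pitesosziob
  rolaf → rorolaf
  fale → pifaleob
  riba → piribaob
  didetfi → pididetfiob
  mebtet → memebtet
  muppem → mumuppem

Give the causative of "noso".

pinosoob

"noso" ends in a vowel. The stems ending in a vowel (tesoszi → pitesosziob, didetfi → pididetfiob, fale → pifaleob) add pi- … -ob around the stem.
The other pattern: stems ending in a consonant repeat the first consonant+vowel as a prefix.
So noso → pinosoob.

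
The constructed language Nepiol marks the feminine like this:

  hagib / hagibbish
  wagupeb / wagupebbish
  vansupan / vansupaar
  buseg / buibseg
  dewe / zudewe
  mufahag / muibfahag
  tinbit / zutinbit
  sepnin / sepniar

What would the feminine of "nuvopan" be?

buseg and wagupeb both have last vowel 'e' yet inflect differently (buibseg, wagupebbish), so the last vowel is not what conditions the rule; the final letter is.
"nuvopan" ends in -n. The stems ending in -n (vansupan → vansupaar, sepnin → sepniar) drop the final letter and add -ar.
The other patterns: stems ending in -g insert -ib- after the first vowel; stems ending in -b double the final consonant and add -ish; stems ending in -e or -t add the prefix zu-.
So nuvopan → nuvopaar.

nuvopaar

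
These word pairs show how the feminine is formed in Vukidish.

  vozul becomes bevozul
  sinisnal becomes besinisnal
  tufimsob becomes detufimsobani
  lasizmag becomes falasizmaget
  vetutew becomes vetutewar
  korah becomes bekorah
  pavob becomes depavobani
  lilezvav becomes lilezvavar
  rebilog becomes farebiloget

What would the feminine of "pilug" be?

fapiluget

korah and lasizmag both have last vowel 'a' yet inflect differently (bekorah, falasizmaget), so the last vowel is not what conditions the rule; the final letter is.
"pilug" ends in -g. The stems ending in -g (lasizmag → falasizmaget, rebilog → farebiloget) add fa- … -et around the stem.
The other patterns: stems ending in -h or -l add the prefix be-; stems ending in -b add de- … -ani around the stem; stems ending in -v or -w add -ar.
So pilug → fapiluget.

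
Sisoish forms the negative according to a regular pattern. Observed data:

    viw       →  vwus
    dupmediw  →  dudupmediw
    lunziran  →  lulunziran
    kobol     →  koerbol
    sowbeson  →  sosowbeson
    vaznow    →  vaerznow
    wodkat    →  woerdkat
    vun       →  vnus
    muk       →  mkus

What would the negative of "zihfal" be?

viw and vaznow both end in -w yet inflect differently (vwus, vaerznow), so the final letter is not what conditions the rule; the number of vowels is.
"zihfal" has 2 vowels. The stems with 2 vowels (wodkat → woerdkat, kobol → koerbol, vaznow → vaerznow) insert -er- after the first vowel.
So zihfal → zierhfal.

zierhfal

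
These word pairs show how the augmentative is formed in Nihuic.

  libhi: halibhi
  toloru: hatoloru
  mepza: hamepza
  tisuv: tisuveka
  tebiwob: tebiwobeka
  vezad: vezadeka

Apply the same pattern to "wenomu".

hawenomu

toloru and tisuv both have last vowel 'u' yet inflect differently (hatoloru, tisuveka), so the last vowel is not what conditions the rule; whether the stem ends in a vowel or a consonant is.
"wenomu" ends in a vowel. The stems ending in a vowel (libhi → halibhi, toloru → hatoloru, mepza → hamepza) add the prefix ha-.
The other pattern: stems ending in a consonant add -eka.
So wenomu → hawenomu.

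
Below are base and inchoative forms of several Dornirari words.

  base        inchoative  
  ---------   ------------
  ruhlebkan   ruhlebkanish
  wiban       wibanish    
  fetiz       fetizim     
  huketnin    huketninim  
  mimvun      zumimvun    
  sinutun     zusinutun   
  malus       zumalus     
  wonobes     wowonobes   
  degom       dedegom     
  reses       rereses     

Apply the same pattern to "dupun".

ruhlebkan and huketnin both end in -n yet inflect differently (ruhlebkanish, huketninim), so the final letter is not what conditions the rule; the last vowel is.
"dupun" has last vowel 'u'. The stems whose last vowel is 'u' (mimvun → zumimvun, sinutun → zusinutun, malus → zumalus) add the prefix zu-.
The other patterns: stems whose last vowel is 'a' add -ish; stems whose last vowel is 'i' add -im; stems whose last vowel is 'e' or 'o' repeat the first consonant+vowel as a prefix.
So dupun → zudupun.

zudupun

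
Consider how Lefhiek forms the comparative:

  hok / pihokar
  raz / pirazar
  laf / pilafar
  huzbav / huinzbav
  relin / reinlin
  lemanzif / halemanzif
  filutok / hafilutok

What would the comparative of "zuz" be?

laf and lemanzif both end in -f yet inflect differently (pilafar, halemanzif), so the final letter is not what conditions the rule; the number of vowels is.
"zuz" has 1 vowel. The stems with 1 vowel (hok → pihokar, raz → pirazar, laf → pilafar) add pi- … -ar around the stem.
So zuz → pizuzar.

pizuzar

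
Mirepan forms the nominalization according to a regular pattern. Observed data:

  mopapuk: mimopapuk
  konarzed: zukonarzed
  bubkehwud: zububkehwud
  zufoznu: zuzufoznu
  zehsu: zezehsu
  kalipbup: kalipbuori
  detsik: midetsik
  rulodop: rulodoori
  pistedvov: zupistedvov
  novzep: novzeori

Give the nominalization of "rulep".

ruleori

mopapuk and zehsu both have last vowel 'u' yet inflect differently (mimopapuk, zezehsu), so the last vowel is not what conditions the rule; the final letter is.
"rulep" ends in -p. The stems ending in -p (rulodop → rulodoori, kalipbup → kalipbuori, novzep → novzeori) drop the final letter and add -ori.
The other patterns: stems ending in -k add the prefix mi-; stems ending in -u repeat the first consonant+vowel as a prefix; stems ending in -d or -v add the prefix zu-.
So rulep → ruleori.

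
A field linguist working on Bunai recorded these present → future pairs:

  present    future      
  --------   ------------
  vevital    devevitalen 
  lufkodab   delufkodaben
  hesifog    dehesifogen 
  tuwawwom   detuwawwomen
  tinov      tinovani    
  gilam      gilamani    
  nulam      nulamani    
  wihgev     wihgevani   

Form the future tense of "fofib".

fofibani

tuwawwom and gilam both end in -m yet inflect differently (detuwawwomen, gilamani), so the final letter is not what conditions the rule; the number of vowels is.
"fofib" has 2 vowels. The stems with 2 vowels (tinov → tinovani, gilam → gilamani, nulam → nulamani) add -ani.
The other pattern: stems with 3 vowels add de- … -en around the stem.
So fofib → fofibani.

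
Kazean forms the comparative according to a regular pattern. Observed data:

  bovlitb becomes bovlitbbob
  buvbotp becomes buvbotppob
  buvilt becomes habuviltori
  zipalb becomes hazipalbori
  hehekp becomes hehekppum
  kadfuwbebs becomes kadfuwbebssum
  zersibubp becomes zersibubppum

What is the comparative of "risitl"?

"risitl" has second-to-last letter 't'. The stems whose second-to-last letter is 't' (bovlitb → bovlitbbob, buvbotp → buvbotppob) double the final consonant and add -ob.
The other patterns: stems whose second-to-last letter is 'l' add ha- … -ori around the stem; stems whose second-to-last letter is 'b' or 'k' double the final consonant and add -um.
So risitl → risitllob.

risitllob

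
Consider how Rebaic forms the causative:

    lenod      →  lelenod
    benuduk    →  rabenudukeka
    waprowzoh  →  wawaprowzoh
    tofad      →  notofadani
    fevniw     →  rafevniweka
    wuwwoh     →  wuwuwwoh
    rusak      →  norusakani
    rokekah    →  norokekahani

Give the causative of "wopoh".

wowopoh

lenod and tofad both end in -d yet inflect differently (lelenod, notofadani), so the final letter is not what conditions the rule; the last vowel is.
"wopoh" has last vowel 'o'. The stems whose last vowel is 'o' (waprowzoh → wawaprowzoh, lenod → lelenod, wuwwoh → wuwuwwoh) repeat the first consonant+vowel as a prefix.
The other patterns: stems whose last vowel is 'a' add no- … -ani around the stem; stems whose last vowel is 'i' or 'u' add ra- … -eka around the stem.
So wopoh → wowopoh.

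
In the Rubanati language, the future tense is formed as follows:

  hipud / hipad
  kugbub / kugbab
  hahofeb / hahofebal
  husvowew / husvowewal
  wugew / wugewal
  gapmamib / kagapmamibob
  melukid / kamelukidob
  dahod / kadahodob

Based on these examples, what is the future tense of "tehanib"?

katehanibob

"tehanib" has last vowel 'i'. The stems whose last vowel is 'i' (gapmamib → kagapmamibob, melukid → kamelukidob) add ka- … -ob around the stem.
So tehanib → katehanibob.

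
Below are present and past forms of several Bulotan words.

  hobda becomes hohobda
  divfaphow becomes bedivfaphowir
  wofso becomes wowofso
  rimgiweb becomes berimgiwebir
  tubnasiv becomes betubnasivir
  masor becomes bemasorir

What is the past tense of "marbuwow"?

bemarbuwowir

wofso and divfaphow both have last vowel 'o' yet inflect differently (wowofso, bedivfaphowir), so the last vowel is not what conditions the rule; whether the stem ends in a vowel or a consonant is.
"marbuwow" ends in a consonant. The stems ending in a consonant (tubnasiv → betubnasivir, divfaphow → bedivfaphowir, rimgiweb → berimgiwebir) add be- … -ir around the stem.
So marbuwow → bemarbuwowir.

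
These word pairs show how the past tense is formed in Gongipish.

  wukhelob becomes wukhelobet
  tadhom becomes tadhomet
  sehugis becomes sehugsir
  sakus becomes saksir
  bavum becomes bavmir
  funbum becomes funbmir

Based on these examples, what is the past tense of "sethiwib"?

tadhom and bavum both end in -m yet inflect differently (tadhomet, bavmir), so the final letter is not what conditions the rule; the last vowel is.
"sethiwib" has last vowel 'i'. The one such stem in the data (sehugis → sehugsir) deletes the last vowel and adds -ir (as do sakus, bavum), so the same rule applies.
So sethiwib → sethiwbir.

sethiwbir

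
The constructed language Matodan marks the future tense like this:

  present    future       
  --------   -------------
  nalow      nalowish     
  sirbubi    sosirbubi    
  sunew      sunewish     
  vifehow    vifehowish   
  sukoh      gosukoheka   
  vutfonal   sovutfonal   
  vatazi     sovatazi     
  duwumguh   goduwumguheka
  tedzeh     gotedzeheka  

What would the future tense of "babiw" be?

nalow and sukoh both have last vowel 'o' yet inflect differently (nalowish, gosukoheka), so the last vowel is not what conditions the rule; the final letter is.
"babiw" ends in -w. The stems ending in -w (nalow → nalowish, sunew → sunewish, vifehow → vifehowish) add -ish.
The other patterns: stems ending in -h add go- … -eka around the stem; stems ending in -i or -l add the prefix so-.
So babiw → babiwish.

babiwish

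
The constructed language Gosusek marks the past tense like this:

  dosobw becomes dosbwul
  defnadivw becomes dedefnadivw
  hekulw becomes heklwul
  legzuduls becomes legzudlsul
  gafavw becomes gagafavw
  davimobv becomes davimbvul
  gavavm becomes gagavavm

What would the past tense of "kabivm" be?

gafavw and hekulw both end in -w yet inflect differently (gagafavw, heklwul), so the final letter is not what conditions the rule; the second-to-last letter is.
"kabivm" has second-to-last letter 'v'. The stems whose second-to-last letter is 'v' (gafavw → gagafavw, defnadivw → dedefnadivw, gavavm → gagavavm) repeat the first consonant+vowel as a prefix.
So kabivm → kakabivm.

kakabivm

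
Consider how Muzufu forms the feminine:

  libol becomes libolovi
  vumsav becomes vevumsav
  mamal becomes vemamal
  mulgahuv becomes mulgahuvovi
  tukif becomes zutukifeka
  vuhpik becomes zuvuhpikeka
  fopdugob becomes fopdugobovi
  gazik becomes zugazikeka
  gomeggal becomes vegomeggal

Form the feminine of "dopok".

dopokovi

"dopok" has last vowel 'o'. The stems whose last vowel is 'o' (libol → libolovi, fopdugob → fopdugobovi) add -ovi.
The other patterns: stems whose last vowel is 'i' add zu- … -eka around the stem; stems whose last vowel is 'a' add the prefix ve-.
So dopok → dopokovi.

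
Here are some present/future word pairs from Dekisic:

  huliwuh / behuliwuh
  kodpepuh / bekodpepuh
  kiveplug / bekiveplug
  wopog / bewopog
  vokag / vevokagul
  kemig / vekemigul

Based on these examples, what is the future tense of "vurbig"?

kiveplug and vokag both end in -g yet inflect differently (bekiveplug, vevokagul), so the final letter is not what conditions the rule; the last vowel is.
"vurbig" has last vowel 'i'. The one such stem in the data (kemig → vekemigul) adds ve- … -ul around the stem, so the same rule applies.
The other pattern: stems whose last vowel is 'o' or 'u' add the prefix be-.
So vurbig → vevurbigul.

vevurbigul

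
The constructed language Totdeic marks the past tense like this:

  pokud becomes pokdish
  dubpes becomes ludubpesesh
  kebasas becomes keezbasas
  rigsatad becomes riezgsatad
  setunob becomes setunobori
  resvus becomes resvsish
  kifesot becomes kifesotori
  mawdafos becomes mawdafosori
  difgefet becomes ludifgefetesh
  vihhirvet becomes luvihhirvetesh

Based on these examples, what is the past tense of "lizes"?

lulizesesh

resvus and mawdafos both end in -s yet inflect differently (resvsish, mawdafosori), so the final letter is not what conditions the rule; the last vowel is.
"lizes" has last vowel 'e'. The stems whose last vowel is 'e' (difgefet → ludifgefetesh, dubpes → ludubpesesh, vihhirvet → luvihhirvetesh) add lu- … -esh around the stem.
The other patterns: stems whose last vowel is 'u' delete the last vowel and add -ish; stems whose last vowel is 'o' add -ori; stems whose last vowel is 'a' insert -ez- after the first vowel.
So lizes → lulizesesh.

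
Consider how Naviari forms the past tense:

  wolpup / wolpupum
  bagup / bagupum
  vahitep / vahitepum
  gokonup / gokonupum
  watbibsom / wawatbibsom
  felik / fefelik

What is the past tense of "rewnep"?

wolpup and watbibsom both begin with w- yet inflect differently (wolpupum, wawatbibsom), so the first letter is not what conditions the rule; the final letter is.
"rewnep" ends in -p. The stems ending in -p (wolpup → wolpupum, bagup → bagupum, vahitep → vahitepum) add -um.
The other pattern: stems ending in -k or -m repeat the first consonant+vowel as a prefix.
So rewnep → rewnepum.

rewnepum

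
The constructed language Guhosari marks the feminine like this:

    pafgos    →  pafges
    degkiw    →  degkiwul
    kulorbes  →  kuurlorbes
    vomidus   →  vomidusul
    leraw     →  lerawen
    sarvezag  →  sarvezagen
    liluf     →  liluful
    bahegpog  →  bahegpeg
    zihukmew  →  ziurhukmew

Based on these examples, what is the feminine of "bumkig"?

bumkigul

bahegpog and sarvezag both end in -g yet inflect differently (bahegpeg, sarvezagen), so the final letter is not what conditions the rule; the last vowel is.
"bumkig" has last vowel 'i'. The one such stem in the data (degkiw → degkiwul) adds -ul, so the same rule applies.
So bumkig → bumkigul.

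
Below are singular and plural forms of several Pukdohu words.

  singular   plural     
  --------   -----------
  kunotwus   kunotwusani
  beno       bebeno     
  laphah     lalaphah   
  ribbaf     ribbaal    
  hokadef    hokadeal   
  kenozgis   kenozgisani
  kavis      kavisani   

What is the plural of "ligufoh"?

liligufoh

ribbaf and laphah both have last vowel 'a' yet inflect differently (ribbaal, lalaphah), so the last vowel is not what conditions the rule; the final letter is.
"ligufoh" ends in -h. The one such stem in the data (laphah → lalaphah) repeats the first consonant+vowel as a prefix (as does beno), so the same rule applies.
The other patterns: stems ending in -s add -ani; stems ending in -f drop the final letter and add -al.
So ligufoh → liligufoh.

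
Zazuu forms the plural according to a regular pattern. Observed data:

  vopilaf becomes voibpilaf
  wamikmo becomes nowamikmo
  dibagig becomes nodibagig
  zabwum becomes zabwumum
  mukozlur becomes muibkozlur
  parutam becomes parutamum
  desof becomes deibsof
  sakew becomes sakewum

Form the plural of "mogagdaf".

wamikmo and desof both have last vowel 'o' yet inflect differently (nowamikmo, deibsof), so the last vowel is not what conditions the rule; the final letter is.
"mogagdaf" ends in -f. The stems ending in -f (desof → deibsof, vopilaf → voibpilaf) insert -ib- after the first vowel.
The other patterns: stems ending in -m or -w add -um; stems ending in -g or -o add the prefix no-.
So mogagdaf → moibgagdaf.

moibgagdaf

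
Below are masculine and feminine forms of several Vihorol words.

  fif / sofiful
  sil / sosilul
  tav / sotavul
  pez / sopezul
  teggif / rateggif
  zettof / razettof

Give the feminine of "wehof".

rawehof

fif and teggif both end in -f yet inflect differently (sofiful, rateggif), so the final letter is not what conditions the rule; the number of vowels is.
"wehof" has 2 vowels. The stems with 2 vowels (teggif → rateggif, zettof → razettof) add the prefix ra-.
The other pattern: stems with 1 vowel add so- … -ul around the stem.
So wehof → rawehof.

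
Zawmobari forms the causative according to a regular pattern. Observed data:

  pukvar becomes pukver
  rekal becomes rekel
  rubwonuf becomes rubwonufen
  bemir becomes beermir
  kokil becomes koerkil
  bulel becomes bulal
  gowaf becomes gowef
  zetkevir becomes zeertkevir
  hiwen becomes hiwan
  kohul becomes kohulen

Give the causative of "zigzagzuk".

zigzagzuken

rubwonuf and gowaf both end in -f yet inflect differently (rubwonufen, gowef), so the final letter is not what conditions the rule; the last vowel is.
"zigzagzuk" has last vowel 'u'. The stems whose last vowel is 'u' (rubwonuf → rubwonufen, kohul → kohulen) add -en.
The other patterns: stems whose last vowel is 'a' change the last vowel to 'e'; stems whose last vowel is 'i' insert -er- after the first vowel; stems whose last vowel is 'e' change the last vowel to 'a'.
So zigzagzuk → zigzagzuken.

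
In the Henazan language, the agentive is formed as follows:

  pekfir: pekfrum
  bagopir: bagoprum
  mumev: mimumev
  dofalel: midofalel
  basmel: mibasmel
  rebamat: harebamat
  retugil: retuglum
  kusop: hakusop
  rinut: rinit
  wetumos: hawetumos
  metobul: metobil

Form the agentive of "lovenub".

lovenib

retugil and basmel both end in -l yet inflect differently (retuglum, mibasmel), so the final letter is not what conditions the rule; the last vowel is.
"lovenub" has last vowel 'u'. The stems whose last vowel is 'u' (rinut → rinit, metobul → metobil) change the last vowel to 'i'.
The other patterns: stems whose last vowel is 'i' delete the last vowel and add -um; stems whose last vowel is 'e' add the prefix mi-; stems whose last vowel is 'a' or 'o' add the prefix ha-.
So lovenub → lovenib.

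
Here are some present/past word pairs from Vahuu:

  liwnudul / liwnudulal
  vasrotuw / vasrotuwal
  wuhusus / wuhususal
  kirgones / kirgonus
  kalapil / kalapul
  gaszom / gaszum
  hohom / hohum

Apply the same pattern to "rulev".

ruluv

wuhusus and kirgones both end in -s yet inflect differently (wuhususal, kirgonus), so the final letter is not what conditions the rule; the last vowel is.
"rulev" has last vowel 'e'. The one such stem in the data (kirgones → kirgonus) changes the last vowel to 'u' (as do kalapil, gaszom), so the same rule applies.
So rulev → ruluv.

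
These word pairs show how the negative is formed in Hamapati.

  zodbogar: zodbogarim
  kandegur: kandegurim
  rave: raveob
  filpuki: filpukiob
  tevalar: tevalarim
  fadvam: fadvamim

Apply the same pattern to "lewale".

fadvam and filpuki both begin with f- yet inflect differently (fadvamim, filpukiob), so the first letter is not what conditions the rule; whether the stem ends in a vowel or a consonant is.
"lewale" ends in a vowel. The stems ending in a vowel (filpuki → filpukiob, rave → raveob) add -ob.
The other pattern: stems ending in a consonant add -im.
So lewale → lewaleob.

lewaleob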